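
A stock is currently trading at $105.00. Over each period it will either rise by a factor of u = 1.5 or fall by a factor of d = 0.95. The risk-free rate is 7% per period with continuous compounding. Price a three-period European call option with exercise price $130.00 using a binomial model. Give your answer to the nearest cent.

Risk-neutral probability p = (e^0.07 − 0.95)/(1.5 − 0.95) = 0.1225/0.5500 = 0.2227
Terminal stock prices: S_uuu = 354.4, S_uud = 224.4, S_udd = 142.1, S_ddd = 90.02
Terminal payoffs (S − K): max(224.4, 0) = 224.4, max(94.44, 0) = 94.44, max(12.14, 0) = 12.14, max(-39.98, 0) = 0
Node uu (S = 236.2): V_uu = e^(−0.07)·[0.2227·224.3750 + 0.7773·94.4375] = 115.0388
Node ud (S = 149.6): V_ud = e^(−0.07)·[0.2227·94.4375 + 0.7773·12.1437] = 28.4138
Node dd (S = 94.76): V_dd = e^(−0.07)·[0.2227·12.1437 + 0.7773·0.0000] = 2.5221
Node u (S = 157.5): V_u = e^(−0.07)·[0.2227·115.0388 + 0.7773·28.4138] = 44.4834
Node d (S = 99.75): V_d = e^(−0.07)·[0.2227·28.4138 + 0.7773·2.5221] = 7.7288
Node 0 (S = 105): V_0 = e^(−0.07)·[0.2227·44.4834 + 0.7773·7.7288] = 14.8396

$14.84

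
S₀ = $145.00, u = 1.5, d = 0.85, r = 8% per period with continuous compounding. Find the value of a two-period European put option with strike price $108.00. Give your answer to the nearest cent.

Risk-neutral probability p = (e^0.08 − 0.85)/(1.5 − 0.85) = 0.2333/0.6500 = 0.3589
Terminal stock prices: S_uu = 326.2, S_ud = 184.9, S_dd = 104.8
Terminal payoffs (K − S): max(-218.2, 0) = 0, max(-76.88, 0) = 0, max(3.238, 0) = 3.238
Node u (S = 217.5): V_u = e^(−0.08)·[0.3589·0.0000 + 0.6411·0.0000] = 0.0000
Node d (S = 123.2): V_d = e^(−0.08)·[0.3589·0.0000 + 0.6411·3.2375] = 1.9160
Node 0 (S = 145): V_0 = e^(−0.08)·[0.3589·0.0000 + 0.6411·1.9160] = 1.1339

$1.13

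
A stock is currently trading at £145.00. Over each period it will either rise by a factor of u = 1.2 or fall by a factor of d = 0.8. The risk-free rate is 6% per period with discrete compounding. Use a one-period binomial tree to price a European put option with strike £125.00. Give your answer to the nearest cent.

£2.97

Risk-neutral probability p = (1 + 0.06 − 0.8)/(1.2 − 0.8) = 0.2600/0.4000 = 0.6500
Terminal stock prices: S_u = 174, S_d = 116
Terminal payoffs (K − S): max(-49, 0) = 0, max(9, 0) = 9
Node 0 (S = 145): V_0 = 1/1.06·[0.6500·0.0000 + 0.3500·9.0000] = 2.9717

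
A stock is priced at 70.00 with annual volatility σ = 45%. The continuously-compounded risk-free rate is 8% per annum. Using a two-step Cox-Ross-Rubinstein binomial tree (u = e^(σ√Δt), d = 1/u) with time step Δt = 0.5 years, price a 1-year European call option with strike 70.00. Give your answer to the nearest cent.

13.48

CRR parameters: u = e^(σ√Δt) = e^(0.45·√0.5) = 1.3746, d = 1/u = 0.7275
Per-period rate: rΔt = 0.08·0.5 = 0.04, so R = e^0.04 = 1.0408
Risk-neutral probability p = (e^0.04 − 0.7275)/(1.3746 − 0.7275) = 0.3134/0.6472 = 0.4842
Terminal stock prices: S_uu = 132.3, S_ud = 70, S_dd = 37.04
Terminal payoffs (S − K): max(62.28, 0) = 62.28, max(0, 0) = 0, max(-32.96, 0) = 0
Node u (S = 96.23): V_u = e^(−0.04)·[0.4842·62.2761 + 0.5158·0.0000] = 28.9701
Node d (S = 50.92): V_d = e^(−0.04)·[0.4842·0.0000 + 0.5158·0.0000] = 0.0000
Node 0 (S = 70): V_0 = e^(−0.04)·[0.4842·28.9701 + 0.5158·0.0000] = 13.4766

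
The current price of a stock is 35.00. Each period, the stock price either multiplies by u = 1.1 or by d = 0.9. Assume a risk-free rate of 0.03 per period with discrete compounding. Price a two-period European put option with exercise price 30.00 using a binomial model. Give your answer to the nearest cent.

Risk-neutral probability p = (1 + 0.03 − 0.9)/(1.1 − 0.9) = 0.1300/0.2000 = 0.6500
Terminal stock prices: S_uu = 42.35, S_ud = 34.65, S_dd = 28.35
Terminal payoffs (K − S): max(-12.35, 0) = 0, max(-4.65, 0) = 0, max(1.65, 0) = 1.65
Node u (S = 38.5): V_u = 1/1.03·[0.6500·0.0000 + 0.3500·0.0000] = 0.0000
Node d (S = 31.5): V_d = 1/1.03·[0.6500·0.0000 + 0.3500·1.6500] = 0.5607
Node 0 (S = 35): V_0 = 1/1.03·[0.6500·0.0000 + 0.3500·0.5607] = 0.1905

0.19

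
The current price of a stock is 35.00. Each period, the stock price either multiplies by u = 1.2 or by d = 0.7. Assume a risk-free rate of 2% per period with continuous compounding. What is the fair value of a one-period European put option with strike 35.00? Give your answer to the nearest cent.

3.70

Risk-neutral probability p = (e^0.02 − 0.7)/(1.2 − 0.7) = 0.3202/0.5000 = 0.6404
Terminal stock prices: S_u = 42, S_d = 24.5
Terminal payoffs (K − S): max(-7, 0) = 0, max(10.5, 0) = 10.5
Node 0 (S = 35): V_0 = e^(−0.02)·[0.6404·0.0000 + 0.3596·10.5000] = 3.7010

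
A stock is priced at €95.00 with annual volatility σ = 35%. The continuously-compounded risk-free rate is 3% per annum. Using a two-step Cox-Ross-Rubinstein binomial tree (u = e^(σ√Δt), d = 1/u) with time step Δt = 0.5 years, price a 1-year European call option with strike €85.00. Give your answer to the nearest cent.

CRR parameters: u = e^(σ√Δt) = e^(0.35·√0.5) = 1.2808, d = 1/u = 0.7808
Per-period rate: rΔt = 0.03·0.5 = 0.015, so R = e^0.015 = 1.0151
Risk-neutral probability p = (e^0.015 − 0.7808)/(1.2808 − 0.7808) = 0.2344/0.5000 = 0.4687
Terminal stock prices: S_uu = 155.8, S_ud = 95, S_dd = 57.91
Terminal payoffs (S − K): max(70.84, 0) = 70.84, max(10, 0) = 10, max(-27.09, 0) = 0
Node u (S = 121.7): V_u = e^(−0.015)·[0.4687·70.8434 + 0.5313·10.0000] = 37.9418
Node d (S = 74.17): V_d = e^(−0.015)·[0.4687·10.0000 + 0.5313·0.0000] = 4.6169
Node 0 (S = 95): V_0 = e^(−0.015)·[0.4687·37.9418 + 0.5313·4.6169] = 19.9339

€19.93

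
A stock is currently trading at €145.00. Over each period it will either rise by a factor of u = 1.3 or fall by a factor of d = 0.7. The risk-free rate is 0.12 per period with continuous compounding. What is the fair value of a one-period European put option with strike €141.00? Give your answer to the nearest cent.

€10.07

Risk-neutral probability p = (e^0.12 − 0.7)/(1.3 − 0.7) = 0.4275/0.6000 = 0.7125
Terminal stock prices: S_u = 188.5, S_d = 101.5
Terminal payoffs (K − S): max(-47.5, 0) = 0, max(39.5, 0) = 39.5
Node 0 (S = 145): V_0 = e^(−0.12)·[0.7125·0.0000 + 0.2875·39.5000] = 10.0723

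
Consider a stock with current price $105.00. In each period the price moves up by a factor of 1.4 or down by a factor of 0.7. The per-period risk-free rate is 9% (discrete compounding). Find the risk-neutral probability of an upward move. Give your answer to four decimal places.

p = 0.5571

Risk-neutral probability p = (1 + 0.09 − 0.7)/(1.4 − 0.7) = 0.3900/0.7000 = 0.5571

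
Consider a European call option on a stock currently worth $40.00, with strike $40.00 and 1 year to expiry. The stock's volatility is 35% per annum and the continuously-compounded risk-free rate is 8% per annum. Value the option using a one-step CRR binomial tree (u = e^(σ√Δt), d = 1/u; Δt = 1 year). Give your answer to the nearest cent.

$8.20

CRR parameters: u = e^(σ√Δt) = e^(0.35·√1) = 1.4191, d = 1/u = 0.7047
Per-period rate: rΔt = 0.08·1 = 0.08, so R = e^0.08 = 1.0833
Risk-neutral probability p = (e^0.08 − 0.7047)/(1.4191 − 0.7047) = 0.3786/0.7144 = 0.5300
Terminal stock prices: S_u = 56.76, S_d = 28.19
Terminal payoffs (S − K): max(16.76, 0) = 16.76, max(-11.81, 0) = 0
Node 0 (S = 40): V_0 = e^(−0.08)·[0.5300·16.7627 + 0.4700·0.0000] = 8.2007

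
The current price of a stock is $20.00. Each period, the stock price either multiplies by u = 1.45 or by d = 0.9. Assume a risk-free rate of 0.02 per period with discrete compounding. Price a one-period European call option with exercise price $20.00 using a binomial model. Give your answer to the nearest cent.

$1.93

Risk-neutral probability p = (1 + 0.02 − 0.9)/(1.45 − 0.9) = 0.1200/0.5500 = 0.2182
Terminal stock prices: S_u = 29, S_d = 18
Terminal payoffs (S − K): max(9, 0) = 9, max(-2, 0) = 0
Node 0 (S = 20): V_0 = 1/1.02·[0.2182·9.0000 + 0.7818·0.0000] = 1.9251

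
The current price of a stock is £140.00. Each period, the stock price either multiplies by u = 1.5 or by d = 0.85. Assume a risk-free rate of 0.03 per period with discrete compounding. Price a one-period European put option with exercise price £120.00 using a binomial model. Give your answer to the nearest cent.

£0.70

Risk-neutral probability p = (1 + 0.03 − 0.85)/(1.5 − 0.85) = 0.1800/0.6500 = 0.2769
Terminal stock prices: S_u = 210, S_d = 119
Terminal payoffs (K − S): max(-90, 0) = 0, max(1, 0) = 1
Node 0 (S = 140): V_0 = 1/1.03·[0.2769·0.0000 + 0.7231·1.0000] = 0.7020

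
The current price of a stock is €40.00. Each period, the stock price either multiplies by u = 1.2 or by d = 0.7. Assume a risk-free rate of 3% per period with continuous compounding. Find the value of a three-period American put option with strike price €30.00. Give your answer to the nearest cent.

Risk-neutral probability p = (e^0.03 − 0.7)/(1.2 − 0.7) = 0.3305/0.5000 = 0.6609
Terminal stock prices: S_uuu = 69.12, S_uud = 40.32, S_udd = 23.52, S_ddd = 13.72
Terminal payoffs (K − S): max(-39.12, 0) = 0, max(-10.32, 0) = 0, max(6.48, 0) = 6.48, max(16.28, 0) = 16.28
Node uu (S = 57.6): continuation = e^(−0.03)·[0.6609·0.0000 + 0.3391·0.0000] = 0.0000; exercise value = 0.0000 ≤ continuation, so V_uu = 0.0000
Node ud (S = 33.6): continuation = e^(−0.03)·[0.6609·0.0000 + 0.3391·6.4800] = 2.1324; exercise value = 0.0000 ≤ continuation, so V_ud = 2.1324
Node dd (S = 19.6): continuation = e^(−0.03)·[0.6609·6.4800 + 0.3391·16.2800] = 9.5134; exercise value = 10.4000 > continuation, so V_dd = 10.4000 (exercise)
Node u (S = 48): continuation = e^(−0.03)·[0.6609·0.0000 + 0.3391·2.1324] = 0.7017; exercise value = 0.0000 ≤ continuation, so V_u = 0.7017
Node d (S = 28): continuation = e^(−0.03)·[0.6609·2.1324 + 0.3391·10.4000] = 4.7900; exercise value = 2.0000 ≤ continuation, so V_d = 4.7900
Node 0 (S = 40): continuation = e^(−0.03)·[0.6609·0.7017 + 0.3391·4.7900] = 2.0263; exercise value = 0.0000 ≤ continuation, so V_0 = 2.0263

€2.03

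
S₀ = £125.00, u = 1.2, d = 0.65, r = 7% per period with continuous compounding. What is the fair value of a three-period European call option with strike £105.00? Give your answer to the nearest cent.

Risk-neutral probability p = (e^0.07 − 0.65)/(1.2 − 0.65) = 0.4225/0.5500 = 0.7682
Terminal stock prices: S_uuu = 216, S_uud = 117, S_udd = 63.38, S_ddd = 34.33
Terminal payoffs (S − K): max(111, 0) = 111, max(12, 0) = 12, max(-41.62, 0) = 0, max(-70.67, 0) = 0
Node uu (S = 180): V_uu = e^(−0.07)·[0.7682·111.0000 + 0.2318·12.0000] = 82.0986
Node ud (S = 97.5): V_ud = e^(−0.07)·[0.7682·12.0000 + 0.2318·0.0000] = 8.5951
Node dd (S = 52.81): V_dd = e^(−0.07)·[0.7682·0.0000 + 0.2318·0.0000] = 0.0000
Node u (S = 150): V_u = e^(−0.07)·[0.7682·82.0986 + 0.2318·8.5951] = 60.6618
Node d (S = 81.25): V_d = e^(−0.07)·[0.7682·8.5951 + 0.2318·0.0000] = 6.1564
Node 0 (S = 125): V_0 = e^(−0.07)·[0.7682·60.6618 + 0.2318·6.1564] = 44.7803

£44.78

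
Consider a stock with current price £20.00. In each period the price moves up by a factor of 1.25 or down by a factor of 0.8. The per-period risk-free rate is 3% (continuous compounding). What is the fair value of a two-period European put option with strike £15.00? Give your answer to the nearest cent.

Risk-neutral probability p = (e^0.03 − 0.8)/(1.25 − 0.8) = 0.2305/0.4500 = 0.5121
Terminal stock prices: S_uu = 31.25, S_ud = 20, S_dd = 12.8
Terminal payoffs (K − S): max(-16.25, 0) = 0, max(-5, 0) = 0, max(2.2, 0) = 2.2
Node u (S = 25): V_u = e^(−0.03)·[0.5121·0.0000 + 0.4879·0.0000] = 0.0000
Node d (S = 16): V_d = e^(−0.03)·[0.5121·0.0000 + 0.4879·2.2000] = 1.0416
Node 0 (S = 20): V_0 = e^(−0.03)·[0.5121·0.0000 + 0.4879·1.0416] = 0.4932

£0.49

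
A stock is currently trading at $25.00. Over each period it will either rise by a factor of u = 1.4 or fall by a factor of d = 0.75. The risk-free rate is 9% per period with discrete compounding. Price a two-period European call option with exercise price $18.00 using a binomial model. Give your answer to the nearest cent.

$10.60

Risk-neutral probability p = (1 + 0.09 − 0.75)/(1.4 − 0.75) = 0.3400/0.6500 = 0.5231
Terminal stock prices: S_uu = 49, S_ud = 26.25, S_dd = 14.06
Terminal payoffs (S − K): max(31, 0) = 31, max(8.25, 0) = 8.25, max(-3.938, 0) = 0
Node u (S = 35): V_u = 1/1.09·[0.5231·31.0000 + 0.4769·8.2500] = 18.4862
Node d (S = 18.75): V_d = 1/1.09·[0.5231·8.2500 + 0.4769·0.0000] = 3.9591
Node 0 (S = 25): V_0 = 1/1.09·[0.5231·18.4862 + 0.4769·3.9591] = 10.6036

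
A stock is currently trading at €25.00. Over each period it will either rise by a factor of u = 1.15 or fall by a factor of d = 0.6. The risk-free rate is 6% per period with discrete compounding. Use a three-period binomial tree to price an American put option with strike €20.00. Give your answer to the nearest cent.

Risk-neutral probability p = (1 + 0.06 − 0.6)/(1.15 − 0.6) = 0.4600/0.5500 = 0.8364
Terminal stock prices: S_uuu = 38.02, S_uud = 19.84, S_udd = 10.35, S_ddd = 5.4
Terminal payoffs (K − S): max(-18.02, 0) = 0, max(0.1625, 0) = 0.1625, max(9.65, 0) = 9.65, max(14.6, 0) = 14.6
Node uu (S = 33.06): continuation = 1/1.06·[0.8364·0.0000 + 0.1636·0.1625] = 0.0251; exercise value = 0.0000 ≤ continuation, so V_uu = 0.0251
Node ud (S = 17.25): continuation = 1/1.06·[0.8364·0.1625 + 0.1636·9.6500] = 1.6179; exercise value = 2.7500 > continuation, so V_ud = 2.7500 (exercise)
Node dd (S = 9): continuation = 1/1.06·[0.8364·9.6500 + 0.1636·14.6000] = 9.8679; exercise value = 11.0000 > continuation, so V_dd = 11.0000 (exercise)
Node u (S = 28.75): continuation = 1/1.06·[0.8364·0.0251 + 0.1636·2.7500] = 0.4443; exercise value = 0.0000 ≤ continuation, so V_u = 0.4443
Node d (S = 15): continuation = 1/1.06·[0.8364·2.7500 + 0.1636·11.0000] = 3.8679; exercise value = 5.0000 > continuation, so V_d = 5.0000 (exercise)
Node 0 (S = 25): continuation = 1/1.06·[0.8364·0.4443 + 0.1636·5.0000] = 1.1224; exercise value = 0.0000 ≤ continuation, so V_0 = 1.1224

€1.12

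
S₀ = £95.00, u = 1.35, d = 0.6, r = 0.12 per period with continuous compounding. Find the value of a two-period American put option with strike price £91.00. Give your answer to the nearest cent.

£11.25

Risk-neutral probability p = (e^0.12 − 0.6)/(1.35 − 0.6) = 0.5275/0.7500 = 0.7033
Terminal stock prices: S_uu = 173.1, S_ud = 76.95, S_dd = 34.2
Terminal payoffs (K − S): max(-82.14, 0) = 0, max(14.05, 0) = 14.05, max(56.8, 0) = 56.8
Node u (S = 128.2): continuation = e^(−0.12)·[0.7033·0.0000 + 0.2967·14.0500] = 3.6969; exercise value = 0.0000 ≤ continuation, so V_u = 3.6969
Node d (S = 57): continuation = e^(−0.12)·[0.7033·14.0500 + 0.2967·56.8000] = 23.7098; exercise value = 34.0000 > continuation, so V_d = 34.0000 (exercise)
Node 0 (S = 95): continuation = e^(−0.12)·[0.7033·3.6969 + 0.2967·34.0000] = 11.2523; exercise value = 0.0000 ≤ continuation, so V_0 = 11.2523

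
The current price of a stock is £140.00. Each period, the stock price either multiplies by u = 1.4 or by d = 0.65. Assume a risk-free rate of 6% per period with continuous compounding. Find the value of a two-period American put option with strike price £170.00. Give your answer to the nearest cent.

£42.90

Risk-neutral probability p = (e^0.06 − 0.65)/(1.4 − 0.65) = 0.4118/0.7500 = 0.5491
Terminal stock prices: S_uu = 274.4, S_ud = 127.4, S_dd = 59.15
Terminal payoffs (K − S): max(-104.4, 0) = 0, max(42.6, 0) = 42.6, max(110.8, 0) = 110.8
Node u (S = 196): continuation = e^(−0.06)·[0.5491·0.0000 + 0.4509·42.6000] = 18.0891; exercise value = 0.0000 ≤ continuation, so V_u = 18.0891
Node d (S = 91): continuation = e^(−0.06)·[0.5491·42.6000 + 0.4509·110.8500] = 69.1000; exercise value = 79.0000 > continuation, so V_d = 79.0000 (exercise)
Node 0 (S = 140): continuation = e^(−0.06)·[0.5491·18.0891 + 0.4509·79.0000] = 42.9001; exercise value = 30.0000 ≤ continuation, so V_0 = 42.9001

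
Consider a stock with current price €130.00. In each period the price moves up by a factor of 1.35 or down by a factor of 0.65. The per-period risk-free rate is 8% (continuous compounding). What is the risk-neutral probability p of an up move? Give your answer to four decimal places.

Risk-neutral probability p = (e^0.08 − 0.65)/(1.35 − 0.65) = 0.4333/0.7000 = 0.6190

p = 0.6190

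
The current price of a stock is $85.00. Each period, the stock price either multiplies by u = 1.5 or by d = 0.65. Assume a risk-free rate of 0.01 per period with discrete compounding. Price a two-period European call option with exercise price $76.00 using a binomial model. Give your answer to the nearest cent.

$23.56

Risk-neutral probability p = (1 + 0.01 − 0.65)/(1.5 − 0.65) = 0.3600/0.8500 = 0.4235
Terminal stock prices: S_uu = 191.2, S_ud = 82.88, S_dd = 35.91
Terminal payoffs (S − K): max(115.2, 0) = 115.2, max(6.875, 0) = 6.875, max(-40.09, 0) = 0
Node u (S = 127.5): V_u = 1/1.01·[0.4235·115.2500 + 0.5765·6.8750] = 52.2525
Node d (S = 55.25): V_d = 1/1.01·[0.4235·6.8750 + 0.5765·0.0000] = 2.8829
Node 0 (S = 85): V_0 = 1/1.01·[0.4235·52.2525 + 0.5765·2.8829] = 23.5568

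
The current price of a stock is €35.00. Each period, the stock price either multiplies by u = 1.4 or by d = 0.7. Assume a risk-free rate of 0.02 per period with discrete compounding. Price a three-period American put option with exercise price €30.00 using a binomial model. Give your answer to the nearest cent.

Risk-neutral probability p = (1 + 0.02 − 0.7)/(1.4 − 0.7) = 0.3200/0.7000 = 0.4571
Terminal stock prices: S_uuu = 96.04, S_uud = 48.02, S_udd = 24.01, S_ddd = 12
Terminal payoffs (K − S): max(-66.04, 0) = 0, max(-18.02, 0) = 0, max(5.99, 0) = 5.99, max(18, 0) = 18
Node uu (S = 68.6): continuation = 1/1.02·[0.4571·0.0000 + 0.5429·0.0000] = 0.0000; exercise value = 0.0000 ≤ continuation, so V_uu = 0.0000
Node ud (S = 34.3): continuation = 1/1.02·[0.4571·0.0000 + 0.5429·5.9900] = 3.1880; exercise value = 0.0000 ≤ continuation, so V_ud = 3.1880
Node dd (S = 17.15): continuation = 1/1.02·[0.4571·5.9900 + 0.5429·17.9950] = 12.2618; exercise value = 12.8500 > continuation, so V_dd = 12.8500 (exercise)
Node u (S = 49): continuation = 1/1.02·[0.4571·0.0000 + 0.5429·3.1880] = 1.6967; exercise value = 0.0000 ≤ continuation, so V_u = 1.6967
Node d (S = 24.5): continuation = 1/1.02·[0.4571·3.1880 + 0.5429·12.8500] = 8.2677; exercise value = 5.5000 ≤ continuation, so V_d = 8.2677
Node 0 (S = 35): continuation = 1/1.02·[0.4571·1.6967 + 0.5429·8.2677] = 5.1606; exercise value = 0.0000 ≤ continuation, so V_0 = 5.1606

€5.16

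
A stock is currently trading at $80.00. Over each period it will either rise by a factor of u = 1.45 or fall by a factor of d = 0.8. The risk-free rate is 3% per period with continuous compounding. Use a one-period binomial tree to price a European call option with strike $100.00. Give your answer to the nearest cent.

Risk-neutral probability p = (e^0.03 − 0.8)/(1.45 − 0.8) = 0.2305/0.6500 = 0.3545
Terminal stock prices: S_u = 116, S_d = 64
Terminal payoffs (S − K): max(16, 0) = 16, max(-36, 0) = 0
Node 0 (S = 80): V_0 = e^(−0.03)·[0.3545·16.0000 + 0.6455·0.0000] = 5.5051

$5.51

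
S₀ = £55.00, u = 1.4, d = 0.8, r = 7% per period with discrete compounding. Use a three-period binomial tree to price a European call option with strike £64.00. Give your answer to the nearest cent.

Risk-neutral probability p = (1 + 0.07 − 0.8)/(1.4 − 0.8) = 0.2700/0.6000 = 0.4500
Terminal stock prices: S_uuu = 150.9, S_uud = 86.24, S_udd = 49.28, S_ddd = 28.16
Terminal payoffs (S − K): max(86.92, 0) = 86.92, max(22.24, 0) = 22.24, max(-14.72, 0) = 0, max(-35.84, 0) = 0
Node uu (S = 107.8): V_uu = 1/1.07·[0.4500·86.9200 + 0.5500·22.2400] = 47.9869
Node ud (S = 61.6): V_ud = 1/1.07·[0.4500·22.2400 + 0.5500·0.0000] = 9.3533
Node dd (S = 35.2): V_dd = 1/1.07·[0.4500·0.0000 + 0.5500·0.0000] = 0.0000
Node u (S = 77): V_u = 1/1.07·[0.4500·47.9869 + 0.5500·9.3533] = 24.9892
Node d (S = 44): V_d = 1/1.07·[0.4500·9.3533 + 0.5500·0.0000] = 3.9336
Node 0 (S = 55): V_0 = 1/1.07·[0.4500·24.9892 + 0.5500·3.9336] = 12.5314

£12.53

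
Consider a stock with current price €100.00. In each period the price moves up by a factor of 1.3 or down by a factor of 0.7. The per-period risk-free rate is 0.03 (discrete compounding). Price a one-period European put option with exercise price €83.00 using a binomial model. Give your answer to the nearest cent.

€5.68

Risk-neutral probability p = (1 + 0.03 − 0.7)/(1.3 − 0.7) = 0.3300/0.6000 = 0.5500
Terminal stock prices: S_u = 130, S_d = 70
Terminal payoffs (K − S): max(-47, 0) = 0, max(13, 0) = 13
Node 0 (S = 100): V_0 = 1/1.03·[0.5500·0.0000 + 0.4500·13.0000] = 5.6796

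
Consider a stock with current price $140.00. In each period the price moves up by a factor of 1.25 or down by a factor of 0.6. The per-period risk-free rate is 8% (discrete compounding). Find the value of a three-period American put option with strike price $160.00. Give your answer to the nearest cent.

Risk-neutral probability p = (1 + 0.08 − 0.6)/(1.25 − 0.6) = 0.4800/0.6500 = 0.7385
Terminal stock prices: S_uuu = 273.4, S_uud = 131.2, S_udd = 63, S_ddd = 30.24
Terminal payoffs (K − S): max(-113.4, 0) = 0, max(28.75, 0) = 28.75, max(97, 0) = 97, max(129.8, 0) = 129.8
Node uu (S = 218.8): continuation = 1/1.08·[0.7385·0.0000 + 0.2615·28.7500] = 6.9623; exercise value = 0.0000 ≤ continuation, so V_uu = 6.9623
Node ud (S = 105): continuation = 1/1.08·[0.7385·28.7500 + 0.2615·97.0000] = 43.1481; exercise value = 55.0000 > continuation, so V_ud = 55.0000 (exercise)
Node dd (S = 50.4): continuation = 1/1.08·[0.7385·97.0000 + 0.2615·129.7600] = 97.7481; exercise value = 109.6000 > continuation, so V_dd = 109.6000 (exercise)
Node u (S = 175): continuation = 1/1.08·[0.7385·6.9623 + 0.2615·55.0000] = 18.0796; exercise value = 0.0000 ≤ continuation, so V_u = 18.0796
Node d (S = 84): continuation = 1/1.08·[0.7385·55.0000 + 0.2615·109.6000] = 64.1481; exercise value = 76.0000 > continuation, so V_d = 76.0000 (exercise)
Node 0 (S = 140): continuation = 1/1.08·[0.7385·18.0796 + 0.2615·76.0000] = 30.7667; exercise value = 20.0000 ≤ continuation, so V_0 = 30.7667

$30.77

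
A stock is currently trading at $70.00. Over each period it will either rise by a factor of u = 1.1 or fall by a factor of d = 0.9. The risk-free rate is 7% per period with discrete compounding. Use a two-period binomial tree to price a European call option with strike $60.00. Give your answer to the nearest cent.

$17.66

Risk-neutral probability p = (1 + 0.07 − 0.9)/(1.1 − 0.9) = 0.1700/0.2000 = 0.8500
Terminal stock prices: S_uu = 84.7, S_ud = 69.3, S_dd = 56.7
Terminal payoffs (S − K): max(24.7, 0) = 24.7, max(9.3, 0) = 9.3, max(-3.3, 0) = 0
Node u (S = 77): V_u = 1/1.07·[0.8500·24.7000 + 0.1500·9.3000] = 20.9252
Node d (S = 63): V_d = 1/1.07·[0.8500·9.3000 + 0.1500·0.0000] = 7.3879
Node 0 (S = 70): V_0 = 1/1.07·[0.8500·20.9252 + 0.1500·7.3879] = 17.6585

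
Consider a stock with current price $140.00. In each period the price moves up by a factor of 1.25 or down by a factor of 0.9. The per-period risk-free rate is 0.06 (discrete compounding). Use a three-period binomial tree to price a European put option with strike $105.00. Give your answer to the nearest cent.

Risk-neutral probability p = (1 + 0.06 − 0.9)/(1.25 − 0.9) = 0.1600/0.3500 = 0.4571
Terminal stock prices: S_uuu = 273.4, S_uud = 196.9, S_udd = 141.8, S_ddd = 102.1
Terminal payoffs (K − S): max(-168.4, 0) = 0, max(-91.88, 0) = 0, max(-36.75, 0) = 0, max(2.94, 0) = 2.94
Node uu (S = 218.8): V_uu = 1/1.06·[0.4571·0.0000 + 0.5429·0.0000] = 0.0000
Node ud (S = 157.5): V_ud = 1/1.06·[0.4571·0.0000 + 0.5429·0.0000] = 0.0000
Node dd (S = 113.4): V_dd = 1/1.06·[0.4571·0.0000 + 0.5429·2.9400] = 1.5057
Node u (S = 175): V_u = 1/1.06·[0.4571·0.0000 + 0.5429·0.0000] = 0.0000
Node d (S = 126): V_d = 1/1.06·[0.4571·0.0000 + 0.5429·1.5057] = 0.7711
Node 0 (S = 140): V_0 = 1/1.06·[0.4571·0.0000 + 0.5429·0.7711] = 0.3949

$0.39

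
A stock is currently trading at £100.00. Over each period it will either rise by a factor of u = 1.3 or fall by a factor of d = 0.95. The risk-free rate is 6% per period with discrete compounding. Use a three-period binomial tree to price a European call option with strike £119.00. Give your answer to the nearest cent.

£9.71

Risk-neutral probability p = (1 + 0.06 − 0.95)/(1.3 − 0.95) = 0.1100/0.3500 = 0.3143
Terminal stock prices: S_uuu = 219.7, S_uud = 160.6, S_udd = 117.3, S_ddd = 85.74
Terminal payoffs (S − K): max(100.7, 0) = 100.7, max(41.55, 0) = 41.55, max(-1.675, 0) = 0, max(-33.26, 0) = 0
Node uu (S = 169): V_uu = 1/1.06·[0.3143·100.7000 + 0.6857·41.5500] = 56.7358
Node ud (S = 123.5): V_ud = 1/1.06·[0.3143·41.5500 + 0.6857·0.0000] = 12.3194
Node dd (S = 90.25): V_dd = 1/1.06·[0.3143·0.0000 + 0.6857·0.0000] = 0.0000
Node u (S = 130): V_u = 1/1.06·[0.3143·56.7358 + 0.6857·12.3194] = 24.7914
Node d (S = 95): V_d = 1/1.06·[0.3143·12.3194 + 0.6857·0.0000] = 3.6527
Node 0 (S = 100): V_0 = 1/1.06·[0.3143·24.7914 + 0.6857·3.6527] = 9.7134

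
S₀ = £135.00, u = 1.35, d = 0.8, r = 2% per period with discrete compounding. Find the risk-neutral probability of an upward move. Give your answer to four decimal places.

p = 0.4000

Risk-neutral probability p = (1 + 0.02 − 0.8)/(1.35 − 0.8) = 0.2200/0.5500 = 0.4000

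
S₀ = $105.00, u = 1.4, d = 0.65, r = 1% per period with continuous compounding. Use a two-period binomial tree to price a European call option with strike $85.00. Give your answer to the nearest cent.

Risk-neutral probability p = (e^0.01 − 0.65)/(1.4 − 0.65) = 0.3601/0.7500 = 0.4801
Terminal stock prices: S_uu = 205.8, S_ud = 95.55, S_dd = 44.36
Terminal payoffs (S − K): max(120.8, 0) = 120.8, max(10.55, 0) = 10.55, max(-40.64, 0) = 0
Node u (S = 147): V_u = e^(−0.01)·[0.4801·120.8000 + 0.5199·10.5500] = 62.8458
Node d (S = 68.25): V_d = e^(−0.01)·[0.4801·10.5500 + 0.5199·0.0000] = 5.0143
Node 0 (S = 105): V_0 = e^(−0.01)·[0.4801·62.8458 + 0.5199·5.0143] = 32.4511

$32.45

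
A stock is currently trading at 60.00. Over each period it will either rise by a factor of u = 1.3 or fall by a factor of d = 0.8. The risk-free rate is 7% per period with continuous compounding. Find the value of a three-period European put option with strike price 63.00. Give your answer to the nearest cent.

6.05

Risk-neutral probability p = (e^0.07 − 0.8)/(1.3 − 0.8) = 0.2725/0.5000 = 0.5450
Terminal stock prices: S_uuu = 131.8, S_uud = 81.12, S_udd = 49.92, S_ddd = 30.72
Terminal payoffs (K − S): max(-68.82, 0) = 0, max(-18.12, 0) = 0, max(13.08, 0) = 13.08, max(32.28, 0) = 32.28
Node uu (S = 101.4): V_uu = e^(−0.07)·[0.5450·0.0000 + 0.4550·0.0000] = 0.0000
Node ud (S = 62.4): V_ud = e^(−0.07)·[0.5450·0.0000 + 0.4550·13.0800] = 5.5488
Node dd (S = 38.4): V_dd = e^(−0.07)·[0.5450·13.0800 + 0.4550·32.2800] = 20.3408
Node u (S = 78): V_u = e^(−0.07)·[0.5450·0.0000 + 0.4550·5.5488] = 2.3540
Node d (S = 48): V_d = e^(−0.07)·[0.5450·5.5488 + 0.4550·20.3408] = 11.4488
Node 0 (S = 60): V_0 = e^(−0.07)·[0.5450·2.3540 + 0.4550·11.4488] = 6.0531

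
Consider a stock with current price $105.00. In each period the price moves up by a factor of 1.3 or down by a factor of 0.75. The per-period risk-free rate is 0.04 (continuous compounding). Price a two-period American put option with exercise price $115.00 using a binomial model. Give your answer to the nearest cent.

Risk-neutral probability p = (e^0.04 − 0.75)/(1.3 − 0.75) = 0.2908/0.5500 = 0.5287
Terminal stock prices: S_uu = 177.5, S_ud = 102.4, S_dd = 59.06
Terminal payoffs (K − S): max(-62.45, 0) = 0, max(12.62, 0) = 12.62, max(55.94, 0) = 55.94
Node u (S = 136.5): continuation = e^(−0.04)·[0.5287·0.0000 + 0.4713·12.6250] = 5.7163; exercise value = 0.0000 ≤ continuation, so V_u = 5.7163
Node d (S = 78.75): continuation = e^(−0.04)·[0.5287·12.6250 + 0.4713·55.9375] = 31.7408; exercise value = 36.2500 > continuation, so V_d = 36.2500 (exercise)
Node 0 (S = 105): continuation = e^(−0.04)·[0.5287·5.7163 + 0.4713·36.2500] = 19.3171; exercise value = 10.0000 ≤ continuation, so V_0 = 19.3171

$19.32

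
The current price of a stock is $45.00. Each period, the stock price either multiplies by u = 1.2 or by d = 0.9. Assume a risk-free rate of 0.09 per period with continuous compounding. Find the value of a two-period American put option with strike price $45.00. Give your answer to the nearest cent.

$1.45

Risk-neutral probability p = (e^0.09 − 0.9)/(1.2 − 0.9) = 0.1942/0.3000 = 0.6472
Terminal stock prices: S_uu = 64.8, S_ud = 48.6, S_dd = 36.45
Terminal payoffs (K − S): max(-19.8, 0) = 0, max(-3.6, 0) = 0, max(8.55, 0) = 8.55
Node u (S = 54): continuation = e^(−0.09)·[0.6472·0.0000 + 0.3528·0.0000] = 0.0000; exercise value = 0.0000 ≤ continuation, so V_u = 0.0000
Node d (S = 40.5): continuation = e^(−0.09)·[0.6472·0.0000 + 0.3528·8.5500] = 2.7564; exercise value = 4.5000 > continuation, so V_d = 4.5000 (exercise)
Node 0 (S = 45): continuation = e^(−0.09)·[0.6472·0.0000 + 0.3528·4.5000] = 1.4508; exercise value = 0.0000 ≤ continuation, so V_0 = 1.4508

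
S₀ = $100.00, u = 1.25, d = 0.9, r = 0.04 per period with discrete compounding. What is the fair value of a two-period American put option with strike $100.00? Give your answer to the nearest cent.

$6.32

Risk-neutral probability p = (1 + 0.04 − 0.9)/(1.25 − 0.9) = 0.1400/0.3500 = 0.4000
Terminal stock prices: S_uu = 156.2, S_ud = 112.5, S_dd = 81
Terminal payoffs (K − S): max(-56.25, 0) = 0, max(-12.5, 0) = 0, max(19, 0) = 19
Node u (S = 125): continuation = 1/1.04·[0.4000·0.0000 + 0.6000·0.0000] = 0.0000; exercise value = 0.0000 ≤ continuation, so V_u = 0.0000
Node d (S = 90): continuation = 1/1.04·[0.4000·0.0000 + 0.6000·19.0000] = 10.9615; exercise value = 10.0000 ≤ continuation, so V_d = 10.9615
Node 0 (S = 100): continuation = 1/1.04·[0.4000·0.0000 + 0.6000·10.9615] = 6.3240; exercise value = 0.0000 ≤ continuation, so V_0 = 6.3240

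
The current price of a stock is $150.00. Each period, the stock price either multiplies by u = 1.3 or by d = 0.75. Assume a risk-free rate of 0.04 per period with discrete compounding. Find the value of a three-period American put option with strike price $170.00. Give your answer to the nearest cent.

Risk-neutral probability p = (1 + 0.04 − 0.75)/(1.3 − 0.75) = 0.2900/0.5500 = 0.5273
Terminal stock prices: S_uuu = 329.6, S_uud = 190.1, S_udd = 109.7, S_ddd = 63.28
Terminal payoffs (K − S): max(-159.6, 0) = 0, max(-20.13, 0) = 0, max(60.31, 0) = 60.31, max(106.7, 0) = 106.7
Node uu (S = 253.5): continuation = 1/1.04·[0.5273·0.0000 + 0.4727·0.0000] = 0.0000; exercise value = 0.0000 ≤ continuation, so V_uu = 0.0000
Node ud (S = 146.2): continuation = 1/1.04·[0.5273·0.0000 + 0.4727·60.3125] = 27.4148; exercise value = 23.7500 ≤ continuation, so V_ud = 27.4148
Node dd (S = 84.38): continuation = 1/1.04·[0.5273·60.3125 + 0.4727·106.7188] = 79.0865; exercise value = 85.6250 > continuation, so V_dd = 85.6250 (exercise)
Node u (S = 195): continuation = 1/1.04·[0.5273·0.0000 + 0.4727·27.4148] = 12.4613; exercise value = 0.0000 ≤ continuation, so V_u = 12.4613
Node d (S = 112.5): continuation = 1/1.04·[0.5273·27.4148 + 0.4727·85.6250] = 52.8196; exercise value = 57.5000 > continuation, so V_d = 57.5000 (exercise)
Node 0 (S = 150): continuation = 1/1.04·[0.5273·12.4613 + 0.4727·57.5000] = 32.4541; exercise value = 20.0000 ≤ continuation, so V_0 = 32.4541

$32.45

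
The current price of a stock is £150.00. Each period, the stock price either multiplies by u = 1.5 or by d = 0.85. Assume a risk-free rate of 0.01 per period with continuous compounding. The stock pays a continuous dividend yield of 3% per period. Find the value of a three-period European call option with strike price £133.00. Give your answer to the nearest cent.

£28.31

Per-period risk-free factor R = e^0.01 = 1.0101; dividend-adjusted growth = e^(0.01−0.03) = 0.9802.
Risk-neutral probability p = (0.9802 − 0.85)/(1.5 − 0.85) = 0.1302/0.6500 = 0.2003
Terminal stock prices: S_uuu = 506.2, S_uud = 286.9, S_udd = 162.6, S_ddd = 92.12
Terminal payoffs (S − K): max(373.2, 0) = 373.2, max(153.9, 0) = 153.9, max(29.56, 0) = 29.56, max(-40.88, 0) = 0
Node uu (S = 337.5): V_uu = e^(−0.01)·[0.2003·373.2500 + 0.7997·153.8750] = 195.8487
Node ud (S = 191.2): V_ud = e^(−0.01)·[0.2003·153.8750 + 0.7997·29.5625] = 53.9211
Node dd (S = 108.4): V_dd = e^(−0.01)·[0.2003·29.5625 + 0.7997·0.0000] = 5.8626
Node u (S = 225): V_u = e^(−0.01)·[0.2003·195.8487 + 0.7997·53.9211] = 81.5306
Node d (S = 127.5): V_d = e^(−0.01)·[0.2003·53.9211 + 0.7997·5.8626] = 15.3349
Node 0 (S = 150): V_0 = e^(−0.01)·[0.2003·81.5306 + 0.7997·15.3349] = 28.3097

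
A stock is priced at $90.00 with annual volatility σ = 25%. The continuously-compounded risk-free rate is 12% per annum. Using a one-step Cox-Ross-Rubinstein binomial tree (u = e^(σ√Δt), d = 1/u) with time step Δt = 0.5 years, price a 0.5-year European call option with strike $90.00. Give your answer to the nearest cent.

$10.32

CRR parameters: u = e^(σ√Δt) = e^(0.25·√0.5) = 1.1934, d = 1/u = 0.8380
Per-period rate: rΔt = 0.12·0.5 = 0.06, so R = e^0.06 = 1.0618
Risk-neutral probability p = (e^0.06 − 0.8380)/(1.1934 − 0.8380) = 0.2239/0.3554 = 0.6299
Terminal stock prices: S_u = 107.4, S_d = 75.42
Terminal payoffs (S − K): max(17.4, 0) = 17.4, max(-14.58, 0) = 0
Node 0 (S = 90): V_0 = e^(−0.06)·[0.6299·17.4028 + 0.3701·0.0000] = 10.3239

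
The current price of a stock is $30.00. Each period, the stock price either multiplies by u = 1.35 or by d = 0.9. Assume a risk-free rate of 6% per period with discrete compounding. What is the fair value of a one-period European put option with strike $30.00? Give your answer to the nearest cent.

Risk-neutral probability p = (1 + 0.06 − 0.9)/(1.35 − 0.9) = 0.1600/0.4500 = 0.3556
Terminal stock prices: S_u = 40.5, S_d = 27
Terminal payoffs (K − S): max(-10.5, 0) = 0, max(3, 0) = 3
Node 0 (S = 30): V_0 = 1/1.06·[0.3556·0.0000 + 0.6444·3.0000] = 1.8239

$1.82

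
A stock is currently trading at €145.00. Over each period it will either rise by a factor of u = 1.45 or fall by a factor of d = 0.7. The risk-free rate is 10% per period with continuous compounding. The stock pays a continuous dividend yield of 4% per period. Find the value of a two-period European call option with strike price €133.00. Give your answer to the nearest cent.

Per-period risk-free factor R = e^0.1 = 1.1052; dividend-adjusted growth = e^(0.1−0.04) = 1.0618.
Risk-neutral probability p = (1.0618 − 0.7)/(1.45 − 0.7) = 0.3618/0.7500 = 0.4824
Terminal stock prices: S_uu = 304.9, S_ud = 147.2, S_dd = 71.05
Terminal payoffs (S − K): max(171.9, 0) = 171.9, max(14.17, 0) = 14.17, max(-61.95, 0) = 0
Node u (S = 210.2): V_u = e^(−0.1)·[0.4824·171.8625 + 0.5176·14.1750] = 81.6626
Node d (S = 101.5): V_d = e^(−0.1)·[0.4824·14.1750 + 0.5176·0.0000] = 6.1879
Node 0 (S = 145): V_0 = e^(−0.1)·[0.4824·81.6626 + 0.5176·6.1879] = 38.5466

€38.55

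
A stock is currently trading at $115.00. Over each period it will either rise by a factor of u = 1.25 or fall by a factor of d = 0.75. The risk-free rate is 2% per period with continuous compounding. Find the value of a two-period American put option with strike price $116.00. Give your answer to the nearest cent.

$15.36

Risk-neutral probability p = (e^0.02 − 0.75)/(1.25 − 0.75) = 0.2702/0.5000 = 0.5404
Terminal stock prices: S_uu = 179.7, S_ud = 107.8, S_dd = 64.69
Terminal payoffs (K − S): max(-63.69, 0) = 0, max(8.188, 0) = 8.188, max(51.31, 0) = 51.31
Node u (S = 143.8): continuation = e^(−0.02)·[0.5404·0.0000 + 0.4596·8.1875] = 3.6884; exercise value = 0.0000 ≤ continuation, so V_u = 3.6884
Node d (S = 86.25): continuation = e^(−0.02)·[0.5404·8.1875 + 0.4596·51.3125] = 27.4530; exercise value = 29.7500 > continuation, so V_d = 29.7500 (exercise)
Node 0 (S = 115): continuation = e^(−0.02)·[0.5404·3.6884 + 0.4596·29.7500] = 15.3561; exercise value = 1.0000 ≤ continuation, so V_0 = 15.3561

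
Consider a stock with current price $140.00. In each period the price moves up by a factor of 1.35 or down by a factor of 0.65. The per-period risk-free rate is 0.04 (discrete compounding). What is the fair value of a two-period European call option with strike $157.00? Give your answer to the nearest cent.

Risk-neutral probability p = (1 + 0.04 − 0.65)/(1.35 − 0.65) = 0.3900/0.7000 = 0.5571
Terminal stock prices: S_uu = 255.2, S_ud = 122.9, S_dd = 59.15
Terminal payoffs (S − K): max(98.15, 0) = 98.15, max(-34.15, 0) = 0, max(-97.85, 0) = 0
Node u (S = 189): V_u = 1/1.04·[0.5571·98.1500 + 0.4429·0.0000] = 52.5804
Node d (S = 91): V_d = 1/1.04·[0.5571·0.0000 + 0.4429·0.0000] = 0.0000
Node 0 (S = 140): V_0 = 1/1.04·[0.5571·52.5804 + 0.4429·0.0000] = 28.1680

$28.17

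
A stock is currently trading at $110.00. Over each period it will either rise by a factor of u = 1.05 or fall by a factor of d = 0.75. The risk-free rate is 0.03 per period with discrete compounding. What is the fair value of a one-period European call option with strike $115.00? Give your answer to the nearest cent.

$0.45

Risk-neutral probability p = (1 + 0.03 − 0.75)/(1.05 − 0.75) = 0.2800/0.3000 = 0.9333
Terminal stock prices: S_u = 115.5, S_d = 82.5
Terminal payoffs (S − K): max(0.5, 0) = 0.5, max(-32.5, 0) = 0
Node 0 (S = 110): V_0 = 1/1.03·[0.9333·0.5000 + 0.0667·0.0000] = 0.4531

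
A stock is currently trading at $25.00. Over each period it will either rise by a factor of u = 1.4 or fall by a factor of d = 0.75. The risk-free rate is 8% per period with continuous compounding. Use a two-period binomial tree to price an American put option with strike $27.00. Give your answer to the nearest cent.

Risk-neutral probability p = (e^0.08 − 0.75)/(1.4 − 0.75) = 0.3333/0.6500 = 0.5127
Terminal stock prices: S_uu = 49, S_ud = 26.25, S_dd = 14.06
Terminal payoffs (K − S): max(-22, 0) = 0, max(0.75, 0) = 0.75, max(12.94, 0) = 12.94
Node u (S = 35): continuation = e^(−0.08)·[0.5127·0.0000 + 0.4873·0.7500] = 0.3373; exercise value = 0.0000 ≤ continuation, so V_u = 0.3373
Node d (S = 18.75): continuation = e^(−0.08)·[0.5127·0.7500 + 0.4873·12.9375] = 6.1741; exercise value = 8.2500 > continuation, so V_d = 8.2500 (exercise)
Node 0 (S = 25): continuation = e^(−0.08)·[0.5127·0.3373 + 0.4873·8.2500] = 3.8704; exercise value = 2.0000 ≤ continuation, so V_0 = 3.8704

$3.87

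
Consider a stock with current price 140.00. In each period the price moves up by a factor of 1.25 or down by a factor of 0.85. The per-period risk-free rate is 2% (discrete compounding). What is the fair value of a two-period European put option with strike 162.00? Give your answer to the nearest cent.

25.56

Risk-neutral probability p = (1 + 0.02 − 0.85)/(1.25 − 0.85) = 0.1700/0.4000 = 0.4250
Terminal stock prices: S_uu = 218.8, S_ud = 148.8, S_dd = 101.1
Terminal payoffs (K − S): max(-56.75, 0) = 0, max(13.25, 0) = 13.25, max(60.85, 0) = 60.85
Node u (S = 175): V_u = 1/1.02·[0.4250·0.0000 + 0.5750·13.2500] = 7.4694
Node d (S = 119): V_d = 1/1.02·[0.4250·13.2500 + 0.5750·60.8500] = 39.8235
Node 0 (S = 140): V_0 = 1/1.02·[0.4250·7.4694 + 0.5750·39.8235] = 25.5618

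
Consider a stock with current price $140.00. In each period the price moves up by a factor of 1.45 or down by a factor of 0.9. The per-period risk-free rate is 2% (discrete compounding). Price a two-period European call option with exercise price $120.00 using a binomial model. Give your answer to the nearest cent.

Risk-neutral probability p = (1 + 0.02 − 0.9)/(1.45 − 0.9) = 0.1200/0.5500 = 0.2182
Terminal stock prices: S_uu = 294.4, S_ud = 182.7, S_dd = 113.4
Terminal payoffs (S − K): max(174.4, 0) = 174.4, max(62.7, 0) = 62.7, max(-6.6, 0) = 0
Node u (S = 203): V_u = 1/1.02·[0.2182·174.3500 + 0.7818·62.7000] = 85.3529
Node d (S = 126): V_d = 1/1.02·[0.2182·62.7000 + 0.7818·0.0000] = 13.4118
Node 0 (S = 140): V_0 = 1/1.02·[0.2182·85.3529 + 0.7818·13.4118] = 28.5373

$28.54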